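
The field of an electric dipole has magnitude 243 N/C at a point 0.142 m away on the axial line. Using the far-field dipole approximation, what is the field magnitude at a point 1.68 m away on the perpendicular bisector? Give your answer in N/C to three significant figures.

E ≈ 0.0734 N/C

Dipole fields scale as 1/r³ in the far field.
The axial field is twice the equatorial field at the same r, so the geometry factor is 1/2.
E₂ = E₁ · (1/2) · (r₁/r₂)³ = 243 · 0.5 · (0.142/1.68)³.
(r₁/r₂)³ = (0.08452)³ = 0.0006039.
E₂ ≈ 0.07337 N/C.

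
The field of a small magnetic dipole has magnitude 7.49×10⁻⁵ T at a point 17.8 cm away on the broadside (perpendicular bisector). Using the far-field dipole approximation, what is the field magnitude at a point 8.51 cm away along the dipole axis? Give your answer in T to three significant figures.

B ≈ 0.00137 T

Dipole fields scale as 1/r³ in the far field.
The axial field is twice the equatorial field at the same r, so the geometry factor is 2/1.
B₂ = B₁ · (2/1) · (r₁/r₂)³ = 7.49×10⁻⁵ · 2 · (17.8/8.51)³.
(r₁/r₂)³ = (2.092)³ = 9.151.
B₂ ≈ 0.001371 T.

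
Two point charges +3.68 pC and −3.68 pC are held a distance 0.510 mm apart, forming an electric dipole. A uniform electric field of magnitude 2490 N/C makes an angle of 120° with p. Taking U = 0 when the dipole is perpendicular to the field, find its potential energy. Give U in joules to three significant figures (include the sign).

Dipole moment p = qd = (3.68×10⁻¹² C)(5.10×10⁻⁴ m) = 1.877×10⁻¹⁵ C·m.
U = −p·E = −pE cosθ.
U = −(1.877×10⁻¹⁵)(2490)·cos120° = 2.337×10⁻¹² J.

U ≈ 2.34×10⁻¹² J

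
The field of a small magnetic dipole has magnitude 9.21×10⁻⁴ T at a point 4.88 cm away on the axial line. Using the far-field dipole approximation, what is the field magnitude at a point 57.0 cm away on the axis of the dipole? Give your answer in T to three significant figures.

B ≈ 5.78×10⁻⁷ T

Dipole fields scale as 1/r³ in the far field; the geometry is the same at both points.
B₂ = B₁ · (r₁/r₂)³ = 9.21×10⁻⁴ · (4.88/57.0)³.
(r₁/r₂)³ = (0.08561)³ = 0.0006275.
B₂ ≈ 5.780×10⁻⁷ T.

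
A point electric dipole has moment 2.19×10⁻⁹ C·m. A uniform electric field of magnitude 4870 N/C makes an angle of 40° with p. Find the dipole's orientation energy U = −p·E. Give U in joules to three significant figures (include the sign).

U = −p·E = −pE cosθ.
U = −(2.19×10⁻⁹)(4870)·cos40° = -8.170×10⁻⁶ J.

U ≈ -8.17×10⁻⁶ J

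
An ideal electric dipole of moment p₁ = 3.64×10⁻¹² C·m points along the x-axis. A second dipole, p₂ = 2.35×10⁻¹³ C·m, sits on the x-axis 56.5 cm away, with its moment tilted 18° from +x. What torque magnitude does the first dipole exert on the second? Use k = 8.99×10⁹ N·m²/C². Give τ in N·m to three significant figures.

The second dipole sits on the axis of the first, so the field there is axial: E₁ = 2kp₁/r³ along +x.
E₁ = 2(8.99×10⁹)(3.64×10⁻¹²)/(0.565)³ = 0.3629 N/C.
Torque on the second dipole: τ = p₂ E₁ sinθ.
τ = (2.35×10⁻¹³)(0.3629)·sin18° = 2.635×10⁻¹⁴ N·m.

τ ≈ 2.64×10⁻¹⁴ N·m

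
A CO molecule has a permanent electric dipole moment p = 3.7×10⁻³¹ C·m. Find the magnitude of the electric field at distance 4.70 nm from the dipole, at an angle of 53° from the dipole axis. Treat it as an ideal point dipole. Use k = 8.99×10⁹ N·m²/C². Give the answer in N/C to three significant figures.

At angle θ the dipole field magnitude is E = (kp/r³)·√(1 + 3cos²θ).
kp/r³ = (8.99×10⁹)(3.70×10⁻³¹) / (4.70×10⁻⁹)³ = 3.204×10⁴ N/C.
√(1 + 3cos²53°) = √(1 + 3·0.3622) = √2.0865 ≈ 1.4445.
E ≈ 3.204×10⁴ × 1.444 = 4.628×10⁴ N/C.

E ≈ 4.63×10⁴ N/C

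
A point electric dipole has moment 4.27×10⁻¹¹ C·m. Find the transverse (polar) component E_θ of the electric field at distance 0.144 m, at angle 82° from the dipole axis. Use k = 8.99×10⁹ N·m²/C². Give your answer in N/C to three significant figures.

For a dipole, E_θ = (kp sinθ)/r³.
kp/r³ = (8.99×10⁹)(4.27×10⁻¹¹)/(0.144)³ = 128.6 N/C.
E_θ = 128.6·sin82° = 127.3 N/C.

E_θ ≈ 127 N/C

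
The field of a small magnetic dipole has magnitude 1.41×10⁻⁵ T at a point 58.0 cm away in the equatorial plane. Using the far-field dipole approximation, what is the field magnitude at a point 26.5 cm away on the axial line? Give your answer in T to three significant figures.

B ≈ 2.96×10⁻⁴ T

Dipole fields scale as 1/r³ in the far field.
The axial field is twice the equatorial field at the same r, so the geometry factor is 2/1.
B₂ = B₁ · (2/1) · (r₁/r₂)³ = 1.41×10⁻⁵ · 2 · (58.0/26.5)³.
(r₁/r₂)³ = (2.189)³ = 10.48.
B₂ ≈ 2.957×10⁻⁴ T.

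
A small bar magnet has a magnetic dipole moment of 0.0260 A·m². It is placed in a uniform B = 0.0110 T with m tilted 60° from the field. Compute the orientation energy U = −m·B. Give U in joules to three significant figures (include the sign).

U = −m·B = −mB cosθ.
U = −(0.0260)(0.0110)·cos60° = -1.430×10⁻⁴ J.

U ≈ -1.43×10⁻⁴ J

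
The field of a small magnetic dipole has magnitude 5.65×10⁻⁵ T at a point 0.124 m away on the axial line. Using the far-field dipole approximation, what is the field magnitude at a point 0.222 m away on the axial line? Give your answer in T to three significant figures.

Dipole fields scale as 1/r³ in the far field; the geometry is the same at both points.
B₂ = B₁ · (r₁/r₂)³ = 5.65×10⁻⁵ · (0.124/0.222)³.
(r₁/r₂)³ = (0.5586)³ = 0.1743.
B₂ ≈ 9.846×10⁻⁶ T.

B ≈ 9.85×10⁻⁶ T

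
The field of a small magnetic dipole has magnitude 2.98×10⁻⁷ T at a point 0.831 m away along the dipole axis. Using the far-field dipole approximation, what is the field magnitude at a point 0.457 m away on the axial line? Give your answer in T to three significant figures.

B ≈ 1.79×10⁻⁶ T

Dipole fields scale as 1/r³ in the far field; the geometry is the same at both points.
B₂ = B₁ · (r₁/r₂)³ = 2.98×10⁻⁷ · (0.831/0.457)³.
(r₁/r₂)³ = (1.818)³ = 6.012.
B₂ ≈ 1.792×10⁻⁶ T.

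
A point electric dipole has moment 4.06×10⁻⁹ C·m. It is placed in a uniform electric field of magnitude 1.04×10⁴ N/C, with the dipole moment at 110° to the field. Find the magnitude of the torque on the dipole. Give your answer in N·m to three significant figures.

τ ≈ 3.97×10⁻⁵ N·m

Torque on an electric dipole: τ = pE sinθ.
τ = (4.06×10⁻⁹)(1.04×10⁴)·sin110° = 3.968×10⁻⁵ N·m.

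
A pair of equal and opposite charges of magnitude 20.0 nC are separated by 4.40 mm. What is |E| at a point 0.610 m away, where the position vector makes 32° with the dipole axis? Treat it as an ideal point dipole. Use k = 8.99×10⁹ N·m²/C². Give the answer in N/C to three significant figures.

Dipole moment p = qd = (2.00×10⁻⁸ C)(0.00440 m) = 8.80×10⁻¹¹ C·m.
At angle θ the dipole field magnitude is E = (kp/r³)·√(1 + 3cos²θ).
kp/r³ = (8.99×10⁹)(8.80×10⁻¹¹) / (0.610)³ = 3.485 N/C.
√(1 + 3cos²32°) = √(1 + 3·0.7192) = √3.1576 ≈ 1.7770.
E ≈ 3.485 × 1.777 = 6.193 N/C.

E ≈ 6.19 N/C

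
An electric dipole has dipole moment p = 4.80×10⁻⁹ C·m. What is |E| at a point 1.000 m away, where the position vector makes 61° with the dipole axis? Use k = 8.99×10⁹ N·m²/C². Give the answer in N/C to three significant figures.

E ≈ 56.3 N/C

At angle θ the dipole field magnitude is E = (kp/r³)·√(1 + 3cos²θ).
kp/r³ = (8.99×10⁹)(4.80×10⁻⁹) / (1.00)³ = 43.15 N/C.
√(1 + 3cos²61°) = √(1 + 3·0.2350) = √1.7051 ≈ 1.3058.
E ≈ 43.15 × 1.306 = 56.35 N/C.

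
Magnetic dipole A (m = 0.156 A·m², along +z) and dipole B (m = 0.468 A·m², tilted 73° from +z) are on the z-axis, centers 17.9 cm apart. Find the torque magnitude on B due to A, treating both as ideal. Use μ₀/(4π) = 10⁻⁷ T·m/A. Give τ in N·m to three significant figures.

Dipole B is on the axis of dipole A, so B₁ there is axial: B₁ = (μ₀/4π)·2m₁/r³ along +z.
B₁ = 2(10⁻⁷)(0.156)/(0.179)³ = 5.440×10⁻⁶ T.
τ = m₂ B₁ sinθ.
τ = (0.468)(5.440×10⁻⁶)·sin73° = 2.435×10⁻⁶ N·m.

τ ≈ 2.43×10⁻⁶ N·m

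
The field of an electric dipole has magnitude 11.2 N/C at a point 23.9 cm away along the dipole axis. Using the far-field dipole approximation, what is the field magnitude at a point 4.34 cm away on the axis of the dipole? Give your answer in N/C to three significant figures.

E ≈ 1870 N/C

Dipole fields scale as 1/r³ in the far field; the geometry is the same at both points.
E₂ = E₁ · (r₁/r₂)³ = 11.2 · (23.9/4.34)³.
(r₁/r₂)³ = (5.507)³ = 167.
E₂ ≈ 1870 N/C.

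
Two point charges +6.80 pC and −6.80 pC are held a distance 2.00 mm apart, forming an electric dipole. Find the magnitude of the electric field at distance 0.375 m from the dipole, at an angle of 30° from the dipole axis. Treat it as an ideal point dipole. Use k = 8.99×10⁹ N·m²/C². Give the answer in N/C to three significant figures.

Dipole moment p = qd = (6.80×10⁻¹² C)(0.00200 m) = 1.36×10⁻¹⁴ C·m.
At angle θ the dipole field magnitude is E = (kp/r³)·√(1 + 3cos²θ).
kp/r³ = (8.99×10⁹)(1.36×10⁻¹⁴) / (0.375)³ = 0.002318 N/C.
√(1 + 3cos²30°) = √(1 + 3·0.7500) = √3.2500 ≈ 1.8028.
E ≈ 0.002318 × 1.803 = 0.004180 N/C.

E ≈ 0.00418 N/C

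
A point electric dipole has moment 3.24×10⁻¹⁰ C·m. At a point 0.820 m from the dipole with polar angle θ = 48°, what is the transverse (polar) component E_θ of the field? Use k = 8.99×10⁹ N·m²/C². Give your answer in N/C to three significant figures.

For a dipole, E_θ = (kp sinθ)/r³.
kp/r³ = (8.99×10⁹)(3.24×10⁻¹⁰)/(0.820)³ = 5.283 N/C.
E_θ = 5.283·sin48° = 3.926 N/C.

E_θ ≈ 3.93 N/C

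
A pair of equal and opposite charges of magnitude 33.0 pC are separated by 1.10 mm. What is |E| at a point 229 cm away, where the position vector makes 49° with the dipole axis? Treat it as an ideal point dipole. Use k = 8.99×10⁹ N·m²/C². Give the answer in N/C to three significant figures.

Dipole moment p = qd = (3.30×10⁻¹¹ C)(0.00110 m) = 3.63×10⁻¹⁴ C·m.
At angle θ the dipole field magnitude is E = (kp/r³)·√(1 + 3cos²θ).
kp/r³ = (8.99×10⁹)(3.63×10⁻¹⁴) / (2.29)³ = 2.717×10⁻⁵ N/C.
√(1 + 3cos²49°) = √(1 + 3·0.4304) = √2.2912 ≈ 1.5137.
E ≈ 2.717×10⁻⁵ × 1.514 = 4.113×10⁻⁵ N/C.

E ≈ 4.11×10⁻⁵ N/C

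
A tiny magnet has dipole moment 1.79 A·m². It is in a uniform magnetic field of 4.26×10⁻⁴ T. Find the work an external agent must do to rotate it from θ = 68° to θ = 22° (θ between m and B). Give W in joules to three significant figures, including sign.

W_ext = ΔU = −mB cosθ₂ + mB cosθ₁ = mB(cosθ₁ − cosθ₂).
W = (1.79)(4.26×10⁻⁴)·(cos68° − cos22°) = (7.625×10⁻⁴)·(-0.5526) = -4.214×10⁻⁴ J.

W ≈ -4.21×10⁻⁴ J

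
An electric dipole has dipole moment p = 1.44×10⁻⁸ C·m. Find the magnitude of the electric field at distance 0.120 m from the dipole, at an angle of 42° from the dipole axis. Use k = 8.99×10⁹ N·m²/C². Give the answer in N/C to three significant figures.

At angle θ the dipole field magnitude is E = (kp/r³)·√(1 + 3cos²θ).
kp/r³ = (8.99×10⁹)(1.44×10⁻⁸) / (0.120)³ = 7.492×10⁴ N/C.
√(1 + 3cos²42°) = √(1 + 3·0.5523) = √2.6568 ≈ 1.6300.
E ≈ 7.492×10⁴ × 1.630 = 1.221×10⁵ N/C.

E ≈ 1.22×10⁵ N/C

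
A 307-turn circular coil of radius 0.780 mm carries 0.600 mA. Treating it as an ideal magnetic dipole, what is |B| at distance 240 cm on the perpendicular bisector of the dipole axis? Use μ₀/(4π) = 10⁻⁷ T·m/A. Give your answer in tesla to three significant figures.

m = NIA = NIπa² = 307·(6.00×10⁻⁴)·π·(7.80×10⁻⁴)² = 3.521×10⁻⁷ A·m².
In the equatorial plane B = (μ₀/4π)·m/r³ (half the axial value).
B = (10⁻⁷)·(3.521×10⁻⁷) / (2.40)³ = 2.547×10⁻¹⁵ T.

B ≈ 2.55×10⁻¹⁵ T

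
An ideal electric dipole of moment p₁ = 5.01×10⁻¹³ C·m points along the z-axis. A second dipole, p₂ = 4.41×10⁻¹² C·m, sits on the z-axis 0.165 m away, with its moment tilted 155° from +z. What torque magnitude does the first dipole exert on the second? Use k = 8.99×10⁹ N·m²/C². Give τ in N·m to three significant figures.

τ ≈ 3.74×10⁻¹² N·m

The second dipole sits on the axis of the first, so the field there is axial: E₁ = 2kp₁/r³ along +z.
E₁ = 2(8.99×10⁹)(5.01×10⁻¹³)/(0.165)³ = 2.005 N/C.
Torque on the second dipole: τ = p₂ E₁ sinθ.
τ = (4.41×10⁻¹²)(2.005)·sin155° = 3.737×10⁻¹² N·m.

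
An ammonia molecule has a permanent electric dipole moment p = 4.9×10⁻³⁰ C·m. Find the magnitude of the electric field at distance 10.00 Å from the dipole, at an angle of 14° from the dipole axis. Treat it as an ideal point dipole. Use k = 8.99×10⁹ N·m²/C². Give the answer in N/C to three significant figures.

At angle θ the dipole field magnitude is E = (kp/r³)·√(1 + 3cos²θ).
kp/r³ = (8.99×10⁹)(4.90×10⁻³⁰) / (1.00×10⁻⁹)³ = 4.405×10⁷ N/C.
√(1 + 3cos²14°) = √(1 + 3·0.9415) = √3.8244 ≈ 1.9556.
E ≈ 4.405×10⁷ × 1.956 = 8.615×10⁷ N/C.

E ≈ 8.61×10⁷ N/C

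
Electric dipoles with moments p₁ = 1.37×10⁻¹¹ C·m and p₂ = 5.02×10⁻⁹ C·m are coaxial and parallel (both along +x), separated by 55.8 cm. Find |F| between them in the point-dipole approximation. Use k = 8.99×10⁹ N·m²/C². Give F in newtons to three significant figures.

F ≈ 3.83×10⁻⁸ N

On-axis field of dipole 1 at distance r: E = 2kp₁/r³. Force on dipole 2 is F = p₂·dE/dr (gradient along axis).
dE/dr = −6kp₁/r⁴, so |F| = 6kp₁p₂/r⁴ (attractive for aligned moments).
F = 6(8.99×10⁹)(1.37×10⁻¹¹)(5.02×10⁻⁹)/(0.558)⁴ = 3.826×10⁻⁸ N.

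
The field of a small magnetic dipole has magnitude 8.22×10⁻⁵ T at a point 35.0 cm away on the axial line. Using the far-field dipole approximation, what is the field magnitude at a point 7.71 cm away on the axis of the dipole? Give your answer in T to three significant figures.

Dipole fields scale as 1/r³ in the far field; the geometry is the same at both points.
B₂ = B₁ · (r₁/r₂)³ = 8.22×10⁻⁵ · (35.0/7.71)³.
(r₁/r₂)³ = (4.54)³ = 93.55.
B₂ ≈ 0.007690 T.

B ≈ 0.00769 T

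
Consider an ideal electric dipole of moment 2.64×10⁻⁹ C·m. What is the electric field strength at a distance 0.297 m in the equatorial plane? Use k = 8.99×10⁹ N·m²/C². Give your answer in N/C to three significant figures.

E ≈ 906 N/C

On the perpendicular bisector E = kp/r³ (half the axial value at the same distance).
E = (8.99×10⁹)(2.64×10⁻⁹) / (0.297)³ = 905.9 N/C.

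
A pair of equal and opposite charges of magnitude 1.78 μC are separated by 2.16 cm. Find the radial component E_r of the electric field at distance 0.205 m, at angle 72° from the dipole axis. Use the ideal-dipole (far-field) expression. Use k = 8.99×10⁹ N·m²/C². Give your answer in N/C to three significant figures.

E_r ≈ 2.48×10⁴ N/C

Dipole moment p = qd = (1.78×10⁻⁶ C)(0.0216 m) = 3.845×10⁻⁸ C·m.
For a dipole, E_r = (2kp cosθ)/r³.
kp/r³ = (8.99×10⁹)(3.845×10⁻⁸)/(0.205)³ = 4.012×10⁴ N/C.
E_r = 2·4.012×10⁴·cos72° = 2.480×10⁴ N/C.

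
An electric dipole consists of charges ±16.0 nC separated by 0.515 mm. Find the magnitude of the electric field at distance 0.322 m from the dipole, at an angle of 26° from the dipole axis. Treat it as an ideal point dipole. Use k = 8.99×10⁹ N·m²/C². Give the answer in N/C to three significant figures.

Dipole moment p = qd = (1.60×10⁻⁸ C)(5.15×10⁻⁴ m) = 8.24×10⁻¹² C·m.
At angle θ the dipole field magnitude is E = (kp/r³)·√(1 + 3cos²θ).
kp/r³ = (8.99×10⁹)(8.24×10⁻¹²) / (0.322)³ = 2.219 N/C.
√(1 + 3cos²26°) = √(1 + 3·0.8078) = √3.4235 ≈ 1.8503.
E ≈ 2.219 × 1.850 = 4.105 N/C.

E ≈ 4.11 N/C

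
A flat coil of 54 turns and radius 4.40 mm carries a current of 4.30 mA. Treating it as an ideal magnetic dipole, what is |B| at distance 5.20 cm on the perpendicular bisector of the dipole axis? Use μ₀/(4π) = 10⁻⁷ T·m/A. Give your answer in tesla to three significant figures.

m = NIA = NIπa² = 54·(0.00430)·π·(0.00440)² = 1.412×10⁻⁵ A·m².
In the equatorial plane B = (μ₀/4π)·m/r³ (half the axial value).
B = (10⁻⁷)·(1.412×10⁻⁵) / (0.0520)³ = 1.004×10⁻⁸ T.

B ≈ 1.00×10⁻⁸ T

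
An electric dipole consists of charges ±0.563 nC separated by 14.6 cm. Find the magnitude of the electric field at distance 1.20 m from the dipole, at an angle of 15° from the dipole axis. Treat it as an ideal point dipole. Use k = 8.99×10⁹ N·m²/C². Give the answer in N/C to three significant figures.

Dipole moment p = qd = (5.63×10⁻¹⁰ C)(0.146 m) = 8.22×10⁻¹¹ C·m.
At angle θ the dipole field magnitude is E = (kp/r³)·√(1 + 3cos²θ).
kp/r³ = (8.99×10⁹)(8.22×10⁻¹¹) / (1.20)³ = 0.4276 N/C.
√(1 + 3cos²15°) = √(1 + 3·0.9330) = √3.7990 ≈ 1.9491.
E ≈ 0.4276 × 1.949 = 0.8335 N/C.

E ≈ 0.834 N/C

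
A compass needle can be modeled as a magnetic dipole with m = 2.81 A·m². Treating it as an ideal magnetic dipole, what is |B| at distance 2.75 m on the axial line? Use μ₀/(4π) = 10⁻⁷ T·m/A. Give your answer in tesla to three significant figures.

On axis B = (μ₀/4π)·2m/r³.
B = 2·(10⁻⁷)·(2.81) / (2.75)³ = 2.702×10⁻⁸ T.

B ≈ 2.70×10⁻⁸ T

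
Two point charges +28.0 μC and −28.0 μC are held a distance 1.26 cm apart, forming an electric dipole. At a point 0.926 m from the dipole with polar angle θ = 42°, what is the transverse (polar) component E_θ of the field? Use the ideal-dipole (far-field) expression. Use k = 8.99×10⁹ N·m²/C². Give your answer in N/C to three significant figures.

Dipole moment p = qd = (2.80×10⁻⁵ C)(0.0126 m) = 3.528×10⁻⁷ C·m.
For a dipole, E_θ = (kp sinθ)/r³.
kp/r³ = (8.99×10⁹)(3.528×10⁻⁷)/(0.926)³ = 3994 N/C.
E_θ = 3994·sin42° = 2673 N/C.

E_θ ≈ 2670 N/C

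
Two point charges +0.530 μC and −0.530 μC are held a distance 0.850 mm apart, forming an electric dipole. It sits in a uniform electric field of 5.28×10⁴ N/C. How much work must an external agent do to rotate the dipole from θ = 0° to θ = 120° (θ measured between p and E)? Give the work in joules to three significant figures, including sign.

W ≈ 3.57×10⁻⁵ J

Dipole moment p = qd = (5.30×10⁻⁷ C)(8.50×10⁻⁴ m) = 4.505×10⁻¹⁰ C·m.
W_ext = ΔU = U(θ₂) − U(θ₁) = −pE cosθ₂ − (−pE cosθ₁) = pE(cosθ₁ − cosθ₂).
W = (4.505×10⁻¹⁰)(5.28×10⁴)·(cos0° − cos120°) = (2.379×10⁻⁵)·(+1.5000) = 3.568×10⁻⁵ J.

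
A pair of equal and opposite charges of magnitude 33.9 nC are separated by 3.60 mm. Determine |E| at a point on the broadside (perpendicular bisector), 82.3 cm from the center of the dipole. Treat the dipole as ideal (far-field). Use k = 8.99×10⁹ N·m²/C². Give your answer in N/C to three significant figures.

E ≈ 1.97 N/C

Dipole moment p = qd = (3.39×10⁻⁸ C)(0.00360 m) = 1.22×10⁻¹⁰ C·m.
On the perpendicular bisector E = kp/r³ (half the axial value at the same distance).
E = (8.99×10⁹)(1.22×10⁻¹⁰) / (0.823)³ = 1.968 N/C.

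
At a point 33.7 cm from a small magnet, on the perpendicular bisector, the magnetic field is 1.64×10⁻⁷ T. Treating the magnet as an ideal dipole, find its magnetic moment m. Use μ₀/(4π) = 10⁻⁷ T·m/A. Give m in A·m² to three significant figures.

m ≈ 0.0628 A·m²

In the equatorial plane B = (μ₀/4π)·m/r³, so m = Br³·4π/(μ₀).
m = (1.64×10⁻⁷)·(0.337)³ / (10⁻⁷) = 0.06277 A·m².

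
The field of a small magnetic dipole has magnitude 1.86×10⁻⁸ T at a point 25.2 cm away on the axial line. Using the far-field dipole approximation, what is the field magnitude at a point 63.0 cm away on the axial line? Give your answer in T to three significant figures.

Dipole fields scale as 1/r³ in the far field; the geometry is the same at both points.
B₂ = B₁ · (r₁/r₂)³ = 1.86×10⁻⁸ · (25.2/63.0)³.
(r₁/r₂)³ = (0.4)³ = 0.064.
B₂ ≈ 1.190×10⁻⁹ T.

B ≈ 1.19×10⁻⁹ T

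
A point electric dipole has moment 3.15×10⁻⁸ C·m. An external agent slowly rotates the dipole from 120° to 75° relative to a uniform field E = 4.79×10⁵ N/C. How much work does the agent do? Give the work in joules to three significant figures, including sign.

W ≈ -0.0114 J

W_ext = ΔU = U(θ₂) − U(θ₁) = −pE cosθ₂ − (−pE cosθ₁) = pE(cosθ₁ − cosθ₂).
W = (3.15×10⁻⁸)(4.79×10⁵)·(cos120° − cos75°) = (0.01509)·(-0.7588) = -0.01145 J.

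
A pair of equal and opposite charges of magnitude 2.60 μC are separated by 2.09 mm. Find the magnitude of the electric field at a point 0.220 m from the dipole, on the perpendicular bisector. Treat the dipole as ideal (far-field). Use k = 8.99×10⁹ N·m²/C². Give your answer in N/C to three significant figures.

E ≈ 4590 N/C

Dipole moment p = qd = (2.60×10⁻⁶ C)(0.00209 m) = 5.434×10⁻⁹ C·m.
In the equatorial plane E = kp/r³.
E = (8.99×10⁹)(5.434×10⁻⁹) / (0.220)³ = 4588 N/C.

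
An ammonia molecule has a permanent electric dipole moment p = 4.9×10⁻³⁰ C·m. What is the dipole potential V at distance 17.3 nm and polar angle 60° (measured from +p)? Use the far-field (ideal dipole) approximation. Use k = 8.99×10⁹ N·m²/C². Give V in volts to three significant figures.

The dipole potential is V = kp cosθ / r².
V = (8.99×10⁹)(4.90×10⁻³⁰)·cos60° / (1.73×10⁻⁸)² = 7.359×10⁻⁵ V.

V ≈ 7.36×10⁻⁵ V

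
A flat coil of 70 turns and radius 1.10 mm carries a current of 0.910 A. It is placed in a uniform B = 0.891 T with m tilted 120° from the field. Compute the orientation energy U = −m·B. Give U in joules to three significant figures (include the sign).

m = NIA = NIπa² = 70·(0.910)·π·(0.00110)² = 2.421×10⁻⁴ A·m².
U = −m·B = −mB cosθ.
U = −(2.421×10⁻⁴)(0.891)·cos120° = 1.079×10⁻⁴ J.

U ≈ 1.08×10⁻⁴ J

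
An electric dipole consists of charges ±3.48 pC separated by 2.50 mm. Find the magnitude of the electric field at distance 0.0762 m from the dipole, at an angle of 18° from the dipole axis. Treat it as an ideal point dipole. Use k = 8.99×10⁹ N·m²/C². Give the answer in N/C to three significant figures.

E ≈ 0.341 N/C

Dipole moment p = qd = (3.48×10⁻¹² C)(0.00250 m) = 8.70×10⁻¹⁵ C·m.
At angle θ the dipole field magnitude is E = (kp/r³)·√(1 + 3cos²θ).
kp/r³ = (8.99×10⁹)(8.70×10⁻¹⁵) / (0.0762)³ = 0.1768 N/C.
√(1 + 3cos²18°) = √(1 + 3·0.9045) = √3.7135 ≈ 1.9271.
E ≈ 0.1768 × 1.927 = 0.3406 N/C.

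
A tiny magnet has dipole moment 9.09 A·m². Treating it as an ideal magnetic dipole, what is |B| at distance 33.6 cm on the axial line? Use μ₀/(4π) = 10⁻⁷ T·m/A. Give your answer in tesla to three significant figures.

B ≈ 4.79×10⁻⁵ T

On axis B = (μ₀/4π)·2m/r³.
B = 2·(10⁻⁷)·(9.09) / (0.336)³ = 4.793×10⁻⁵ T.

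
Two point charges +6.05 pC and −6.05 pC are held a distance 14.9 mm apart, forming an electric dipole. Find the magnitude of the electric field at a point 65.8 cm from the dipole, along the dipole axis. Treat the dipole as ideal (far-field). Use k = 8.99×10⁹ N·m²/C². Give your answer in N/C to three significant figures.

E ≈ 0.00569 N/C

Dipole moment p = qd = (6.05×10⁻¹² C)(0.0149 m) = 9.015×10⁻¹⁴ C·m.
On the dipole axis E = 2kp/r³.
E = 2·(8.99×10⁹)(9.015×10⁻¹⁴) / (0.658)³ = 0.005690 N/C.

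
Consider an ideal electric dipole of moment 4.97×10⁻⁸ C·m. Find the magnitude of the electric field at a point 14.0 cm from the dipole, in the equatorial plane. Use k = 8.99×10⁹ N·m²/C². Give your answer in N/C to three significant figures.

In the equatorial plane E = kp/r³.
E = (8.99×10⁹)(4.97×10⁻⁸) / (0.140)³ = 1.628×10⁵ N/C.

E ≈ 1.63×10⁵ N/C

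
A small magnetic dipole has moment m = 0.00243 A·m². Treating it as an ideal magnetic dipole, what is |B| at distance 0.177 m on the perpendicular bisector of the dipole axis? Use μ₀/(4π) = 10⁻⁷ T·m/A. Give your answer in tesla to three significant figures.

B ≈ 4.38×10⁻⁸ T

In the equatorial plane B = (μ₀/4π)·m/r³ (half the axial value).
B = (10⁻⁷)·(0.00243) / (0.177)³ = 4.382×10⁻⁸ T.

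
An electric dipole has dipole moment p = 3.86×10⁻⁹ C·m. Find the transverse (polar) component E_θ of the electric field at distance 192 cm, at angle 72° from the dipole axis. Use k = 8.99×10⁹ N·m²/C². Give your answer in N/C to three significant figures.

E_θ ≈ 4.66 N/C

For a dipole, E_θ = (kp sinθ)/r³.
kp/r³ = (8.99×10⁹)(3.86×10⁻⁹)/(1.92)³ = 4.903 N/C.
E_θ = 4.903·sin72° = 4.663 N/C.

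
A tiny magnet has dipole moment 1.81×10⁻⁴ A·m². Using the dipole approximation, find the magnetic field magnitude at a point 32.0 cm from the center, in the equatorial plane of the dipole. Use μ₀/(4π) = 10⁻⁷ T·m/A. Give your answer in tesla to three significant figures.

B ≈ 5.52×10⁻¹⁰ T

In the equatorial plane B = (μ₀/4π)·m/r³ (half the axial value).
B = (10⁻⁷)·(1.81×10⁻⁴) / (0.320)³ = 5.524×10⁻¹⁰ T.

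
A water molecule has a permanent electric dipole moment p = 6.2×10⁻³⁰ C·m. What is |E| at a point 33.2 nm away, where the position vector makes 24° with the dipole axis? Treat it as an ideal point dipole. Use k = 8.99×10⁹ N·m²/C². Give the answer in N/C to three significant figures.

E ≈ 2850 N/C

At angle θ the dipole field magnitude is E = (kp/r³)·√(1 + 3cos²θ).
kp/r³ = (8.99×10⁹)(6.20×10⁻³⁰) / (3.32×10⁻⁸)³ = 1523 N/C.
√(1 + 3cos²24°) = √(1 + 3·0.8346) = √3.5037 ≈ 1.8718.
E ≈ 1523 × 1.872 = 2851 N/C.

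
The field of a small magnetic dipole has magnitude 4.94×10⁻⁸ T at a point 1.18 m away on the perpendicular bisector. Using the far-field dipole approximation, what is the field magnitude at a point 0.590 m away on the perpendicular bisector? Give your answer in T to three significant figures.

Dipole fields scale as 1/r³ in the far field; the geometry is the same at both points.
B₂ = B₁ · (r₁/r₂)³ = 4.94×10⁻⁸ · (1.18/0.590)³.
(r₁/r₂)³ = (2)³ = 8.
B₂ ≈ 3.952×10⁻⁷ T.

B ≈ 3.95×10⁻⁷ T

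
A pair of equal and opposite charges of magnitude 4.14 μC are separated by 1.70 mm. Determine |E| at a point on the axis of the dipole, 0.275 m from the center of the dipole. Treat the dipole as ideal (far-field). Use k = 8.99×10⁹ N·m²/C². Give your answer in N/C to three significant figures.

E ≈ 6080 N/C

Dipole moment p = qd = (4.14×10⁻⁶ C)(0.00170 m) = 7.038×10⁻⁹ C·m.
On the dipole axis E = 2kp/r³.
E = 2·(8.99×10⁹)(7.038×10⁻⁹) / (0.275)³ = 6085 N/C.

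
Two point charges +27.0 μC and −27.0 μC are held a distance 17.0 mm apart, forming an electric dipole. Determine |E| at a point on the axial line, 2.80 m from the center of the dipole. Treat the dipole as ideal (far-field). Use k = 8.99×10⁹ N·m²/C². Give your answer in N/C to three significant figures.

Dipole moment p = qd = (2.70×10⁻⁵ C)(0.0170 m) = 4.59×10⁻⁷ C·m.
On the dipole axis E = 2kp/r³.
E = 2·(8.99×10⁹)(4.59×10⁻⁷) / (2.80)³ = 375.9 N/C.

E ≈ 376 N/C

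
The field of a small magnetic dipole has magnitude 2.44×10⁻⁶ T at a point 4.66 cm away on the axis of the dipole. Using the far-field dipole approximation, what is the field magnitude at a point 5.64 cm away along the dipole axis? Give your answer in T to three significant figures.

Dipole fields scale as 1/r³ in the far field; the geometry is the same at both points.
B₂ = B₁ · (r₁/r₂)³ = 2.44×10⁻⁶ · (4.66/5.64)³.
(r₁/r₂)³ = (0.8262)³ = 0.5641.
B₂ ≈ 1.376×10⁻⁶ T.

B ≈ 1.38×10⁻⁶ T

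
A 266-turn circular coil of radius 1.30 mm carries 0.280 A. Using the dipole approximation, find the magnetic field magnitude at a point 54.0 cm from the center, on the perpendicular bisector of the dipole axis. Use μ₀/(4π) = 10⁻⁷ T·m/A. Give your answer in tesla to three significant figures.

m = NIA = NIπa² = 266·(0.280)·π·(0.00130)² = 3.954×10⁻⁴ A·m².
In the equatorial plane B = (μ₀/4π)·m/r³ (half the axial value).
B = (10⁻⁷)·(3.954×10⁻⁴) / (0.540)³ = 2.511×10⁻¹⁰ T.

B ≈ 2.51×10⁻¹⁰ T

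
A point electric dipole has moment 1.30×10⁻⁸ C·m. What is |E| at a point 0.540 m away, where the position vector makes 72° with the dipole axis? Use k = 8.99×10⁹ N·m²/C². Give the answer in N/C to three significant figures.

At angle θ the dipole field magnitude is E = (kp/r³)·√(1 + 3cos²θ).
kp/r³ = (8.99×10⁹)(1.30×10⁻⁸) / (0.540)³ = 742.2 N/C.
√(1 + 3cos²72°) = √(1 + 3·0.0955) = √1.2865 ≈ 1.1342.
E ≈ 742.2 × 1.134 = 841.8 N/C.

E ≈ 842 N/C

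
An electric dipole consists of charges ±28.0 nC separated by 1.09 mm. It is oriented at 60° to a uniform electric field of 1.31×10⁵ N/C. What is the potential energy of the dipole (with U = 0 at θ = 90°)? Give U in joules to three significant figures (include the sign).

U ≈ -2.00×10⁻⁶ J

Dipole moment p = qd = (2.80×10⁻⁸ C)(0.00109 m) = 3.052×10⁻¹¹ C·m.
U = −p·E = −pE cosθ.
U = −(3.052×10⁻¹¹)(1.31×10⁵)·cos60° = -1.999×10⁻⁶ J.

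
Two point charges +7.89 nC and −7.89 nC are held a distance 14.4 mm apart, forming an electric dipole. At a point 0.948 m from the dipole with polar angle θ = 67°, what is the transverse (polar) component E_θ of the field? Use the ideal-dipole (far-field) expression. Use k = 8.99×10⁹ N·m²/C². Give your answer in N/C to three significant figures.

E_θ ≈ 1.10 N/C

Dipole moment p = qd = (7.89×10⁻⁹ C)(0.0144 m) = 1.136×10⁻¹⁰ C·m.
For a dipole, E_θ = (kp sinθ)/r³.
kp/r³ = (8.99×10⁹)(1.136×10⁻¹⁰)/(0.948)³ = 1.199 N/C.
E_θ = 1.199·sin67° = 1.103 N/C.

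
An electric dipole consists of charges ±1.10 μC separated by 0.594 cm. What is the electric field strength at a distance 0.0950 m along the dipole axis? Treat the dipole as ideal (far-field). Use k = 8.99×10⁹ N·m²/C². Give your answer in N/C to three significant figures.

E ≈ 1.37×10⁵ N/C

Dipole moment p = qd = (1.10×10⁻⁶ C)(0.00594 m) = 6.534×10⁻⁹ C·m.
On the dipole axis E = 2kp/r³.
E = 2·(8.99×10⁹)(6.534×10⁻⁹) / (0.0950)³ = 1.370×10⁵ N/C.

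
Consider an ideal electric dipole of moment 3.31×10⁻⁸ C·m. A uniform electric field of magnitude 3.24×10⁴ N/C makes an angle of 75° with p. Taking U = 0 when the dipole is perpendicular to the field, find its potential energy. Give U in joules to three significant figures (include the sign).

U = −p·E = −pE cosθ.
U = −(3.31×10⁻⁸)(3.24×10⁴)·cos75° = -2.776×10⁻⁴ J.

U ≈ -2.78×10⁻⁴ J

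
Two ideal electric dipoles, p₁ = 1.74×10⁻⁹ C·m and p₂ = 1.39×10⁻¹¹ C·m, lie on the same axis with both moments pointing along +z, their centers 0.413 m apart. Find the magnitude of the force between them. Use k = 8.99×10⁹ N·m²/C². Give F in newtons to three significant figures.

F ≈ 4.48×10⁻⁸ N

On-axis field of dipole 1 at distance r: E = 2kp₁/r³. Force on dipole 2 is F = p₂·dE/dr (gradient along axis).
dE/dr = −6kp₁/r⁴, so |F| = 6kp₁p₂/r⁴ (attractive for aligned moments).
F = 6(8.99×10⁹)(1.74×10⁻⁹)(1.39×10⁻¹¹)/(0.413)⁴ = 4.484×10⁻⁸ N.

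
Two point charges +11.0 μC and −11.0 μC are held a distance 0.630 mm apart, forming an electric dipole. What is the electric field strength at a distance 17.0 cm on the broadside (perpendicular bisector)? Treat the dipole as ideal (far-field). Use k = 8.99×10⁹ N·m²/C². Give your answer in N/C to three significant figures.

Dipole moment p = qd = (1.10×10⁻⁵ C)(6.30×10⁻⁴ m) = 6.93×10⁻⁹ C·m.
On the perpendicular bisector E = kp/r³ (half the axial value at the same distance).
E = (8.99×10⁹)(6.93×10⁻⁹) / (0.170)³ = 1.268×10⁴ N/C.

E ≈ 1.27×10⁴ N/C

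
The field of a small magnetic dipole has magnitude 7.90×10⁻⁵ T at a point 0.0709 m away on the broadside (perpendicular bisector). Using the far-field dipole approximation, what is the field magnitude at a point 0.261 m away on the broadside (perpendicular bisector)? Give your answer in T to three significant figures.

Dipole fields scale as 1/r³ in the far field; the geometry is the same at both points.
B₂ = B₁ · (r₁/r₂)³ = 7.90×10⁻⁵ · (0.0709/0.261)³.
(r₁/r₂)³ = (0.2716)³ = 0.02005.
B₂ ≈ 1.584×10⁻⁶ T.

B ≈ 1.58×10⁻⁶ T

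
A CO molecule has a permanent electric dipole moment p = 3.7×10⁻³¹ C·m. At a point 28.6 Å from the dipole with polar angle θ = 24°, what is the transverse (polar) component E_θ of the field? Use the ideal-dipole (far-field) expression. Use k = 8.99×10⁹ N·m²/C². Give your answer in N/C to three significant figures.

For a dipole, E_θ = (kp sinθ)/r³.
kp/r³ = (8.99×10⁹)(3.70×10⁻³¹)/(2.86×10⁻⁹)³ = 1.422×10⁵ N/C.
E_θ = 1.422×10⁵·sin24° = 5.783×10⁴ N/C.

E_θ ≈ 5.78×10⁴ N/C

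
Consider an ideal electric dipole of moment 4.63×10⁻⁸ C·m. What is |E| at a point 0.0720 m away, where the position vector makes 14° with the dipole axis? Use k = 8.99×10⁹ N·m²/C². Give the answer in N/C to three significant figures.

E ≈ 2.18×10⁶ N/C

At angle θ the dipole field magnitude is E = (kp/r³)·√(1 + 3cos²θ).
kp/r³ = (8.99×10⁹)(4.63×10⁻⁸) / (0.0720)³ = 1.115×10⁶ N/C.
√(1 + 3cos²14°) = √(1 + 3·0.9415) = √3.8244 ≈ 1.9556.
E ≈ 1.115×10⁶ × 1.956 = 2.181×10⁶ N/C.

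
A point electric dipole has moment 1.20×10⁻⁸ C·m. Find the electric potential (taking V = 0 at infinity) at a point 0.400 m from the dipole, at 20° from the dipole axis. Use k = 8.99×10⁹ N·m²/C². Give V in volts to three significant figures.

The dipole potential is V = kp cosθ / r².
V = (8.99×10⁹)(1.20×10⁻⁸)·cos20° / (0.400)² = 633.6 V.

V ≈ 634 V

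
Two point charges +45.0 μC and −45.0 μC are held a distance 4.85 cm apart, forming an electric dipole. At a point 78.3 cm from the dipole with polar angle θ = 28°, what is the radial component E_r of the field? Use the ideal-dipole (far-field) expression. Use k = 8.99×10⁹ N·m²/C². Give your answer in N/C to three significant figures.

Dipole moment p = qd = (4.50×10⁻⁵ C)(0.0485 m) = 2.183×10⁻⁶ C·m.
For a dipole, E_r = (2kp cosθ)/r³.
kp/r³ = (8.99×10⁹)(2.183×10⁻⁶)/(0.783)³ = 4.088×10⁴ N/C.
E_r = 2·4.088×10⁴·cos28° = 7.219×10⁴ N/C.

E_r ≈ 7.22×10⁴ N/C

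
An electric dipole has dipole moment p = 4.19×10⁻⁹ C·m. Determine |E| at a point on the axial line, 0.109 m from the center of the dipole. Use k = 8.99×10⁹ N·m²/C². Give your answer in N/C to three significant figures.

On the dipole axis E = 2kp/r³.
E = 2·(8.99×10⁹)(4.19×10⁻⁹) / (0.109)³ = 5.817×10⁴ N/C.

E ≈ 5.82×10⁴ N/C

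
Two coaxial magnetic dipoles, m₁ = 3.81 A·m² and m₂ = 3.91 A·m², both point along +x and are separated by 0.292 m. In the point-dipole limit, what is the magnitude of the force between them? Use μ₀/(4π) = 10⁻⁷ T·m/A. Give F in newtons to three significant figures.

F ≈ 0.00123 N

On-axis B of dipole 1: B = (μ₀/4π)·2m₁/r³. Force on dipole 2: F = m₂·dB/dr.
dB/dr = −(μ₀/4π)·6m₁/r⁴, so |F| = (μ₀/4π)·6m₁m₂/r⁴.
F = 6(10⁻⁷)(3.81)(3.91)/(0.292)⁴ = 0.001229 N.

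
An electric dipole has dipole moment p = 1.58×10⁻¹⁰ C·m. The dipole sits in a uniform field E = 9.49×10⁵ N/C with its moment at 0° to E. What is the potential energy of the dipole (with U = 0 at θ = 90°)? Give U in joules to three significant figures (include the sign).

U ≈ -1.50×10⁻⁴ J

U = −p·E = −pE cosθ.
U = −(1.58×10⁻¹⁰)(9.49×10⁵)·cos0° = -1.499×10⁻⁴ J.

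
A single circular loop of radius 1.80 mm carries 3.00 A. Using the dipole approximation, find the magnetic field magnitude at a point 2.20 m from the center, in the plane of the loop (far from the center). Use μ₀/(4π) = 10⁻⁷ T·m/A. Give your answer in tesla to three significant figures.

B ≈ 2.87×10⁻¹³ T

Magnetic moment m = IA = Iπa² = (3.00)·π·(0.00180)² = 3.054×10⁻⁵ A·m².
In the equatorial plane B = (μ₀/4π)·m/r³ (half the axial value).
B = (10⁻⁷)·(3.054×10⁻⁵) / (2.20)³ = 2.868×10⁻¹³ T.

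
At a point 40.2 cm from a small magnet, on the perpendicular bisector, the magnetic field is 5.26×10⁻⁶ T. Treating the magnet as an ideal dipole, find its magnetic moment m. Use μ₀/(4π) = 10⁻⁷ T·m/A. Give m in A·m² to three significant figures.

m ≈ 3.42 A·m²

In the equatorial plane B = (μ₀/4π)·m/r³, so m = Br³·4π/(μ₀).
m = (5.26×10⁻⁶)·(0.402)³ / (10⁻⁷) = 3.417 A·m².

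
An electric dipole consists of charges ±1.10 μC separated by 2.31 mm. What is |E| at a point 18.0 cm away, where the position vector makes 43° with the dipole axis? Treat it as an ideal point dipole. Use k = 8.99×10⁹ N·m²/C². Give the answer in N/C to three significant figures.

E ≈ 6320 N/C

Dipole moment p = qd = (1.10×10⁻⁶ C)(0.00231 m) = 2.541×10⁻⁹ C·m.
At angle θ the dipole field magnitude is E = (kp/r³)·√(1 + 3cos²θ).
kp/r³ = (8.99×10⁹)(2.541×10⁻⁹) / (0.180)³ = 3917 N/C.
√(1 + 3cos²43°) = √(1 + 3·0.5349) = √2.6046 ≈ 1.6139.
E ≈ 3917 × 1.614 = 6322 N/C.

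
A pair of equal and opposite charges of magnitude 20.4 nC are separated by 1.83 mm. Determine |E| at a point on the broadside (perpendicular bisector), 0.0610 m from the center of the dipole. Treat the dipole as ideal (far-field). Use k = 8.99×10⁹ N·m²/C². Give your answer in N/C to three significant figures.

E ≈ 1480 N/C

Dipole moment p = qd = (2.04×10⁻⁸ C)(0.00183 m) = 3.733×10⁻¹¹ C·m.
In the equatorial plane E = kp/r³.
E = (8.99×10⁹)(3.733×10⁻¹¹) / (0.0610)³ = 1479 N/C.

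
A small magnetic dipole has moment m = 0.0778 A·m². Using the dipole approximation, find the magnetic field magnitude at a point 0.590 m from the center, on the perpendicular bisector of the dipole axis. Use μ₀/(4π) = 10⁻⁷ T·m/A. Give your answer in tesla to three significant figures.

In the equatorial plane B = (μ₀/4π)·m/r³ (half the axial value).
B = (10⁻⁷)·(0.0778) / (0.590)³ = 3.788×10⁻⁸ T.

B ≈ 3.79×10⁻⁸ T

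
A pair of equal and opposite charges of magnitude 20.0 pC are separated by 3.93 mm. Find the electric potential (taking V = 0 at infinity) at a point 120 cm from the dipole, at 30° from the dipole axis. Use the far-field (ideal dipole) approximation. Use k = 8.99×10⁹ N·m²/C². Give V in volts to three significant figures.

Dipole moment p = qd = (2.00×10⁻¹¹ C)(0.00393 m) = 7.86×10⁻¹⁴ C·m.
The dipole potential is V = kp cosθ / r².
V = (8.99×10⁹)(7.86×10⁻¹⁴)·cos30° / (1.20)² = 4.250×10⁻⁴ V.

V ≈ 4.25×10⁻⁴ V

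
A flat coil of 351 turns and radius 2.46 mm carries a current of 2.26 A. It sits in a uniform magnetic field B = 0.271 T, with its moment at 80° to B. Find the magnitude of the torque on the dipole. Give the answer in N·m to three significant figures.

τ ≈ 0.00402 N·m

m = NIA = NIπa² = 351·(2.26)·π·(0.00246)² = 0.01508 A·m².
Torque on a magnetic dipole: τ = mB sinθ.
τ = (0.01508)(0.271)·sin80° = 0.004025 N·m.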